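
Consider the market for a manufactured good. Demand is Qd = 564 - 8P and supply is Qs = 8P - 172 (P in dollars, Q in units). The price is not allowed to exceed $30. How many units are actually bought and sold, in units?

Setting quantity demanded equal to quantity supplied, 564 - 8P = 8P - 172, gives P* = 46 and Q* = 196.
The ceiling of 30 is below the equilibrium price 46, so it binds.
At P = 30: Qd = 564 - 8·30 = 324 and Qs = 8·30 - 172 = 68.
The quantity actually transacted is the short side, supply: 68.

68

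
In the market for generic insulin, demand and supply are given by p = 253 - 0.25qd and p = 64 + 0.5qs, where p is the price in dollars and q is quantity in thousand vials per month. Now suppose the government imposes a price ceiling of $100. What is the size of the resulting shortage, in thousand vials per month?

540

Rearranging demand gives qd = 1012 - 4p; rearranging supply gives qs = 2p - 128. Without the control the market clears where 1012 - 4p = 2p - 128, i.e. p* = 190 and q* = 252.
The ceiling of 100 is below the equilibrium price 190, so it binds.
At p = 100: qd = 1012 - 4·100 = 612 and qs = 2·100 - 128 = 72.
Shortage = qd - qs = 612 - 72 = 540.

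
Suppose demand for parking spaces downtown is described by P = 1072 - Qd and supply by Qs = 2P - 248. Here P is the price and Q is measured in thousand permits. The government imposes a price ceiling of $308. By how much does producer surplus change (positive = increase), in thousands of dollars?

Rearranging demand gives Qd = 1072 - P. Equilibrium: 1072 - P = 2P - 248, so 1320 = 3P and P* = 440, Q* = 632.
Because the ceiling (308) lies below the market-clearing price, it is binding.
At P = 308: Qd = 1072 - 308 = 764 and Qs = 2·308 - 248 = 368.
Producer surplus without the control is ½ · (440 - 124) · 632 = 99856.
With the ceiling, producers sell 368 units at 308, so PS = ½ · (308 - 124) · 368 = 33856.
Change in producer surplus = 33856 - 99856 = -66000.

-66000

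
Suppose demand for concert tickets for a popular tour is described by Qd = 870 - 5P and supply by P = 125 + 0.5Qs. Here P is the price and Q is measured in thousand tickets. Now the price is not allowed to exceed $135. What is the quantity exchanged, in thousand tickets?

20

Rearranging supply gives Qs = 2P - 250. Equilibrium: 870 - 5P = 2P - 250, so 1120 = 7P and P* = 160, Q* = 70.
The ceiling of 135 is below the equilibrium price 160, so it binds.
At P = 135: Qd = 870 - 5·135 = 195 and Qs = 2·135 - 250 = 20.
The quantity actually transacted is the short side, supply: 20.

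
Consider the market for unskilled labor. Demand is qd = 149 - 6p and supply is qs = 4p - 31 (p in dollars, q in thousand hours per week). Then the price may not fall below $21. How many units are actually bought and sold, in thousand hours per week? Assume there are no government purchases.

23

Without the control the market clears where 149 - 6p = 4p - 31, i.e. p* = 18 and q* = 41.
Since 21 > 18, the floor is binding.
At p = 21: qd = 149 - 6·21 = 23 and qs = 4·21 - 31 = 53.
The quantity actually transacted is the short side, demand: 23.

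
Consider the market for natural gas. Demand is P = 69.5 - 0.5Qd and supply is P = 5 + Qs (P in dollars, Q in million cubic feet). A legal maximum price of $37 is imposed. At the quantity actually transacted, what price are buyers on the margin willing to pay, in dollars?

53.5

Rearranging demand gives Qd = 139 - 2P; rearranging supply gives Qs = P - 5. Equilibrium: 139 - 2P = P - 5, so 144 = 3P and P* = 48, Q* = 43.
Since 37 < 48, the ceiling is binding.
At P = 37: Qd = 139 - 2·37 = 65 and Qs = 37 - 5 = 32.
Only 32 units reach the market. On the demand curve, the marginal buyer's willingness to pay at Q = 32 is (139 - 32)/2 = 53.5.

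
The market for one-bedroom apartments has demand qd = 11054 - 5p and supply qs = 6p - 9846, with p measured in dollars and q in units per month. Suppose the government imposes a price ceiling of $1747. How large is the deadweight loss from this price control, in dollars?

154499.4

In a free market, 11054 - 5p = 6p - 9846 gives the equilibrium p* = 1900, q* = 1554.
Because the ceiling (1747) lies below the market-clearing price, it is binding.
At p = 1747: qd = 11054 - 5·1747 = 2319 and qs = 6·1747 - 9846 = 636.
Quantity traded falls to 636. At q = 636 the demand price is (11054 - 636)/5 = 2083.6 and the supply price is (9846 + 636)/6 = 1747.
Deadweight loss = ½ · (2083.6 - 1747) · (1554 - 636) = ½ · 336.6 · 918 = 154499.4.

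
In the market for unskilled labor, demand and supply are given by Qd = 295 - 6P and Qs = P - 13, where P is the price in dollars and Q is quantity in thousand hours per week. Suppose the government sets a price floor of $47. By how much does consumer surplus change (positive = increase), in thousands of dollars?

Without the control the market clears where 295 - 6P = P - 13, i.e. P* = 44 and Q* = 31.
The floor of 47 is above the equilibrium price 44, so it binds.
At P = 47: Qd = 295 - 6·47 = 13 and Qs = 47 - 13 = 34.
Consumer surplus without the control is ½ · (295/6 - 44) · 31 = 961/12.
With the floor, consumers buy 13 units at 47, so CS = ½ · (295/6 - 47) · 13 = 169/12.
Change in consumer surplus = 169/12 - 961/12 = -66.

-66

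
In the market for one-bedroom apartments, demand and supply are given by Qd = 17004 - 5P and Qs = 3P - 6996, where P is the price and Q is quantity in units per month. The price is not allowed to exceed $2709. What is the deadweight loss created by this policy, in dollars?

In a free market, 17004 - 5P = 3P - 6996 gives the equilibrium P* = 3000, Q* = 2004.
Because the ceiling (2709) lies below the market-clearing price, it is binding.
At P = 2709: Qd = 17004 - 5·2709 = 3459 and Qs = 3·2709 - 6996 = 1131.
Quantity traded falls to 1131. At Q = 1131 the demand price is (17004 - 1131)/5 = 3174.6 and the supply price is (6996 + 1131)/3 = 2709.
Deadweight loss = ½ · (3174.6 - 2709) · (2004 - 1131) = ½ · 465.6 · 873 = 203234.4.

203234.4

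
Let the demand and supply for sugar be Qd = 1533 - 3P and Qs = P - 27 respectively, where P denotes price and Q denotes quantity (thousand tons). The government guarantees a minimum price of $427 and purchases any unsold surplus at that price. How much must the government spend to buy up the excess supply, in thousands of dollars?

63196

In a free market, 1533 - 3P = P - 27 gives the equilibrium P* = 390, Q* = 363.
The floor of 427 is above the equilibrium price 390, so it binds.
At P = 427: Qd = 1533 - 3·427 = 252 and Qs = 427 - 27 = 400.
Surplus = Qs - Qd = 148.
Government expenditure = surplus × support price = 148 × 427 = 63196.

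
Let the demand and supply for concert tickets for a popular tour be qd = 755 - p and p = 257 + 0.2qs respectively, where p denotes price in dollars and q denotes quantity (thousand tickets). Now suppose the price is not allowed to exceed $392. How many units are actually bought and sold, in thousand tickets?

415

Rearranging supply gives qs = 5p - 1285. Setting quantity demanded equal to quantity supplied, 755 - p = 5p - 1285, gives p* = 340 and q* = 415.
The ceiling of 392 is above the equilibrium price 340, so it is not binding; the market clears at p* = 340, q* = 415.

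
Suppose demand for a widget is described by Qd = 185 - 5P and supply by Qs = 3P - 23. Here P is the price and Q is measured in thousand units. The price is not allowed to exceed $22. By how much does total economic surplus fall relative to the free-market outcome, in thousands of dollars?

38.4

Setting quantity demanded equal to quantity supplied, 185 - 5P = 3P - 23, gives P* = 26 and Q* = 55.
Because the ceiling (22) lies below the market-clearing price, it is binding.
At P = 22: Qd = 185 - 5·22 = 75 and Qs = 3·22 - 23 = 43.
Quantity traded falls to 43. At Q = 43 the demand price is (185 - 43)/5 = 28.4 and the supply price is (23 + 43)/3 = 22.
Deadweight loss = ½ · (28.4 - 22) · (55 - 43) = ½ · 6.4 · 12 = 38.4.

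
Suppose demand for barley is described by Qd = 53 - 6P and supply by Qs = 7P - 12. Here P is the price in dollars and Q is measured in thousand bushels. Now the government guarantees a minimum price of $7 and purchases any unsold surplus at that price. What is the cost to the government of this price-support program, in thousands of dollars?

182

Setting quantity demanded equal to quantity supplied, 53 - 6P = 7P - 12, gives P* = 5 and Q* = 23.
Since 7 > 5, the floor is binding.
At P = 7: Qd = 53 - 6·7 = 11 and Qs = 7·7 - 12 = 37.
Surplus = Qs - Qd = 26.
Government expenditure = surplus × support price = 26 × 7 = 182.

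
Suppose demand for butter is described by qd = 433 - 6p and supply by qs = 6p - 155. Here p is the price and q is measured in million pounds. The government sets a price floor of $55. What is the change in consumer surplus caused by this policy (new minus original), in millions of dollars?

-726

Without the control the market clears where 433 - 6p = 6p - 155, i.e. p* = 49 and q* = 139.
Since 55 > 49, the floor is binding.
At p = 55: qd = 433 - 6·55 = 103 and qs = 6·55 - 155 = 175.
Consumer surplus without the control is ½ · (433/6 - 49) · 139 = 19321/12.
With the floor, consumers buy 103 units at 55, so CS = ½ · (433/6 - 55) · 103 = 10609/12.
Change in consumer surplus = 10609/12 - 19321/12 = -726.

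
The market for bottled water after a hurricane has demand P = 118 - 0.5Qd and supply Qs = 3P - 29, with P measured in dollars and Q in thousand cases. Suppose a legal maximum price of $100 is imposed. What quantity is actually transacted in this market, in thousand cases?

130

Rearranging demand gives Qd = 236 - 2P. Equilibrium: 236 - 2P = 3P - 29, so 265 = 5P and P* = 53, Q* = 130.
Since 100 is above P* = 53, the ceiling does not bind and the free-market outcome prevails.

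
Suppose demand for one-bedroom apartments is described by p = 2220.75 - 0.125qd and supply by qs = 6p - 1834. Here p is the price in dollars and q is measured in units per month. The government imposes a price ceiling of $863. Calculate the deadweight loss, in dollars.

1513937.25

Rearranging demand gives qd = 17766 - 8p. Without the control the market clears where 17766 - 8p = 6p - 1834, i.e. p* = 1400 and q* = 6566.
The ceiling of 863 is below the equilibrium price 1400, so it binds.
At p = 863: qd = 17766 - 8·863 = 10862 and qs = 6·863 - 1834 = 3344.
Quantity traded falls to 3344. At q = 3344 the demand price is (17766 - 3344)/8 = 1802.75 and the supply price is (1834 + 3344)/6 = 863.
Deadweight loss = ½ · (1802.75 - 863) · (6566 - 3344) = ½ · 939.75 · 3222 = 1513937.25.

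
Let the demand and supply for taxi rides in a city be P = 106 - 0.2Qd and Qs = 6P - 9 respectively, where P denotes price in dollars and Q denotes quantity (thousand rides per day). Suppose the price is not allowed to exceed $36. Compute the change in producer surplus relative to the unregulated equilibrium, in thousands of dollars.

Rearranging demand gives Qd = 530 - 5P. In a free market, 530 - 5P = 6P - 9 gives the equilibrium P* = 49, Q* = 285.
Since 36 < 49, the ceiling is binding.
At P = 36: Qd = 530 - 5·36 = 350 and Qs = 6·36 - 9 = 207.
Producer surplus without the control is ½ · (49 - 1.5) · 285 = 6768.75.
With the ceiling, producers sell 207 units at 36, so PS = ½ · (36 - 1.5) · 207 = 3570.75.
Change in producer surplus = 3570.75 - 6768.75 = -3198.

-3198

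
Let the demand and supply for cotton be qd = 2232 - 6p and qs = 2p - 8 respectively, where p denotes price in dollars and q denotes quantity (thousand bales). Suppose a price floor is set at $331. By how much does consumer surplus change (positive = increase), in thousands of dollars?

-20349

Equilibrium: 2232 - 6p = 2p - 8, so 2240 = 8p and p* = 280, q* = 552.
Because the floor (331) lies above the market-clearing price, it is binding.
At p = 331: qd = 2232 - 6·331 = 246 and qs = 2·331 - 8 = 654.
Consumer surplus without the control is ½ · (372 - 280) · 552 = 25392.
With the floor, consumers buy 246 units at 331, so CS = ½ · (372 - 331) · 246 = 5043.
Change in consumer surplus = 5043 - 25392 = -20349.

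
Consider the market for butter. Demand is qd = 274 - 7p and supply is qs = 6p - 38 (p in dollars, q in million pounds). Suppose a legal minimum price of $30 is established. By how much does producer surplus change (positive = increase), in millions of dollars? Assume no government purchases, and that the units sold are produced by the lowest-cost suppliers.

Without the control the market clears where 274 - 7p = 6p - 38, i.e. p* = 24 and q* = 106.
Because the floor (30) lies above the market-clearing price, it is binding.
At p = 30: qd = 274 - 7·30 = 64 and qs = 6·30 - 38 = 142.
Producer surplus without the control is ½ · (24 - 19/3) · 106 = 2809/3.
With the floor, 64 units are sold at 30. The supply price at q = 64 is 17, so PS = ½ · [(30 - 19/3) + (30 - 17)] · 64 = 3520/3.
Change in producer surplus = 3520/3 - 2809/3 = 237.

237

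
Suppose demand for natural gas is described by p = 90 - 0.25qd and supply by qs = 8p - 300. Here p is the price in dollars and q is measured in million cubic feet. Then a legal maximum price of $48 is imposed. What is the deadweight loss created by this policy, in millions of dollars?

588

Rearranging demand gives qd = 360 - 4p. Without the control the market clears where 360 - 4p = 8p - 300, i.e. p* = 55 and q* = 140.
Because the ceiling (48) lies below the market-clearing price, it is binding.
At p = 48: qd = 360 - 4·48 = 168 and qs = 8·48 - 300 = 84.
Quantity traded falls to 84. At q = 84 the demand price is (360 - 84)/4 = 69 and the supply price is (300 + 84)/8 = 48.
Deadweight loss = ½ · (69 - 48) · (140 - 84) = ½ · 21 · 56 = 588.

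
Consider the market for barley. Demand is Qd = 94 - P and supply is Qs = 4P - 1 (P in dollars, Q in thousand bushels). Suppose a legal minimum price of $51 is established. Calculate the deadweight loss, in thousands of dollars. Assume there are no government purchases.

Equilibrium: 94 - P = 4P - 1, so 95 = 5P and P* = 19, Q* = 75.
Since 51 > 19, the floor is binding.
At P = 51: Qd = 94 - 51 = 43 and Qs = 4·51 - 1 = 203.
Quantity traded falls to 43. At Q = 43 the demand price is 94 - 43 = 51 and the supply price is (1 + 43)/4 = 11.
Deadweight loss = ½ · (51 - 11) · (75 - 43) = ½ · 40 · 32 = 640.

640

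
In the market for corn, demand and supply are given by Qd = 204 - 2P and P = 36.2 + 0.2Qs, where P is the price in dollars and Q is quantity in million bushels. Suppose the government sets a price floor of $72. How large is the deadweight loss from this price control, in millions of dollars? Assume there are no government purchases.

Rearranging supply gives Qs = 5P - 181. In a free market, 204 - 2P = 5P - 181 gives the equilibrium P* = 55, Q* = 94.
Because the floor (72) lies above the market-clearing price, it is binding.
At P = 72: Qd = 204 - 2·72 = 60 and Qs = 5·72 - 181 = 179.
Quantity traded falls to 60. At Q = 60 the demand price is (204 - 60)/2 = 72 and the supply price is (181 + 60)/5 = 48.2.
Deadweight loss = ½ · (72 - 48.2) · (94 - 60) = ½ · 23.8 · 34 = 404.6.

404.6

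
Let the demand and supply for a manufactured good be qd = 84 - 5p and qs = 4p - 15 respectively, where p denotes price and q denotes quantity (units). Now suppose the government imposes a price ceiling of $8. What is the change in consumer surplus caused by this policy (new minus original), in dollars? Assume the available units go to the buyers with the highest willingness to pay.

36.6

Equilibrium: 84 - 5p = 4p - 15, so 99 = 9p and p* = 11, q* = 29.
The ceiling of 8 is below the equilibrium price 11, so it binds.
At p = 8: qd = 84 - 5·8 = 44 and qs = 4·8 - 15 = 17.
Consumer surplus without the control is ½ · (16.8 - 11) · 29 = 84.1.
With the ceiling, 17 units are sold at 8 (assume they go to the highest-value buyers). The demand price at q = 17 is 13.4, so CS = ½ · [(16.8 - 8) + (13.4 - 8)] · 17 = 120.7.
Change in consumer surplus = 120.7 - 84.1 = 36.6.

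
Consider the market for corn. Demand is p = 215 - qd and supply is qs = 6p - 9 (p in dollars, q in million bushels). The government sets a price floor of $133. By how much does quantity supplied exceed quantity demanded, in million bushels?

707

Rearranging demand gives qd = 215 - p. Equilibrium: 215 - p = 6p - 9, so 224 = 7p and p* = 32, q* = 183.
Because the floor (133) lies above the market-clearing price, it is binding.
At p = 133: qd = 215 - 133 = 82 and qs = 6·133 - 9 = 789.
Surplus = qs - qd = 789 - 82 = 707.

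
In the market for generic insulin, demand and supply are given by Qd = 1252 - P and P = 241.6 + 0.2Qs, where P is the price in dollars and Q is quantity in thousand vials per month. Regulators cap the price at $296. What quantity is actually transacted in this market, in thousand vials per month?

272

Rearranging supply gives Qs = 5P - 1208. Without the control the market clears where 1252 - P = 5P - 1208, i.e. P* = 410 and Q* = 842.
Since 296 < 410, the ceiling is binding.
At P = 296: Qd = 1252 - 296 = 956 and Qs = 5·296 - 1208 = 272.
The quantity actually transacted is the short side, supply: 272.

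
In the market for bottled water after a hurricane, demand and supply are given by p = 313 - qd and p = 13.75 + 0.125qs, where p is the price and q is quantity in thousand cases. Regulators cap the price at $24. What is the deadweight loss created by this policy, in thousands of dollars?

Rearranging demand gives qd = 313 - p; rearranging supply gives qs = 8p - 110. Setting quantity demanded equal to quantity supplied, 313 - p = 8p - 110, gives p* = 47 and q* = 266.
Because the ceiling (24) lies below the market-clearing price, it is binding.
At p = 24: qd = 313 - 24 = 289 and qs = 8·24 - 110 = 82.
Quantity traded falls to 82. At q = 82 the demand price is 313 - 82 = 231 and the supply price is (110 + 82)/8 = 24.
Deadweight loss = ½ · (231 - 24) · (266 - 82) = ½ · 207 · 184 = 19044.

19044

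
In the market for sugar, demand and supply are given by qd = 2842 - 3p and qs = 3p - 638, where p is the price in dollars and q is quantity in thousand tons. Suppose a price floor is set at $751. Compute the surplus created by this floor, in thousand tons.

1026

In a free market, 2842 - 3p = 3p - 638 gives the equilibrium p* = 580, q* = 1102.
Since 751 > 580, the floor is binding.
At p = 751: qd = 2842 - 3·751 = 589 and qs = 3·751 - 638 = 1615.
Surplus = qs - qd = 1615 - 589 = 1026.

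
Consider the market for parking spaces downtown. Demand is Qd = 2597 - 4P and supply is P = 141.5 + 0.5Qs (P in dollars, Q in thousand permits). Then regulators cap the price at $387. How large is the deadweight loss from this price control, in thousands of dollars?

12973.5

Rearranging supply gives Qs = 2P - 283. In a free market, 2597 - 4P = 2P - 283 gives the equilibrium P* = 480, Q* = 677.
The ceiling of 387 is below the equilibrium price 480, so it binds.
At P = 387: Qd = 2597 - 4·387 = 1049 and Qs = 2·387 - 283 = 491.
Quantity traded falls to 491. At Q = 491 the demand price is (2597 - 491)/4 = 526.5 and the supply price is (283 + 491)/2 = 387.
Deadweight loss = ½ · (526.5 - 387) · (677 - 491) = ½ · 139.5 · 186 = 12973.5.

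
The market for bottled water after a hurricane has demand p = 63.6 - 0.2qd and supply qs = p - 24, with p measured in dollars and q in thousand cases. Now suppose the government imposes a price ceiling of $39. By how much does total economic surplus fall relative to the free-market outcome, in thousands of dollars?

194.4

Rearranging demand gives qd = 318 - 5p. Setting quantity demanded equal to quantity supplied, 318 - 5p = p - 24, gives p* = 57 and q* = 33.
Because the ceiling (39) lies below the market-clearing price, it is binding.
At p = 39: qd = 318 - 5·39 = 123 and qs = 39 - 24 = 15.
Quantity traded falls to 15. At q = 15 the demand price is (318 - 15)/5 = 60.6 and the supply price is 24 + 15 = 39.
Deadweight loss = ½ · (60.6 - 39) · (33 - 15) = ½ · 21.6 · 18 = 194.4.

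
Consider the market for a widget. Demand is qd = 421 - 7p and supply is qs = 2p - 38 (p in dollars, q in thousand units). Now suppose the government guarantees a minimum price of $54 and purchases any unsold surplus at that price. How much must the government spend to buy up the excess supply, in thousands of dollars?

Without the control the market clears where 421 - 7p = 2p - 38, i.e. p* = 51 and q* = 64.
Because the floor (54) lies above the market-clearing price, it is binding.
At p = 54: qd = 421 - 7·54 = 43 and qs = 2·54 - 38 = 70.
Surplus = qs - qd = 27.
Government expenditure = surplus × support price = 27 × 54 = 1458.

1458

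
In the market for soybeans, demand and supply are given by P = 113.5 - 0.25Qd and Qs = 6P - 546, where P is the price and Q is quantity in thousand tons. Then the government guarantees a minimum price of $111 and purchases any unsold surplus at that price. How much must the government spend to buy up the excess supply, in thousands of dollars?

12210

Rearranging demand gives Qd = 454 - 4P. In a free market, 454 - 4P = 6P - 546 gives the equilibrium P* = 100, Q* = 54.
Since 111 > 100, the floor is binding.
At P = 111: Qd = 454 - 4·111 = 10 and Qs = 6·111 - 546 = 120.
Surplus = Qs - Qd = 110.
Government expenditure = surplus × support price = 110 × 111 = 12210.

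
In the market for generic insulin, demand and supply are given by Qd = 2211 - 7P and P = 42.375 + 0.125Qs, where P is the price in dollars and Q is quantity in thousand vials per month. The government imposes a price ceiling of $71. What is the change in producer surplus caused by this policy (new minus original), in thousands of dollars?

-61875

Rearranging supply gives Qs = 8P - 339. Without the control the market clears where 2211 - 7P = 8P - 339, i.e. P* = 170 and Q* = 1021.
The ceiling of 71 is below the equilibrium price 170, so it binds.
At P = 71: Qd = 2211 - 7·71 = 1714 and Qs = 8·71 - 339 = 229.
Producer surplus without the control is ½ · (170 - 42.375) · 1021 = 65152.5625.
With the ceiling, producers sell 229 units at 71, so PS = ½ · (71 - 42.375) · 229 = 3277.5625.
Change in producer surplus = 3277.5625 - 65152.5625 = -61875.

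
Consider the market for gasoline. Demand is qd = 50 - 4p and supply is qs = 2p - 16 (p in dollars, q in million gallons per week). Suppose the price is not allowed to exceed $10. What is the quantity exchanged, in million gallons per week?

4

Equilibrium: 50 - 4p = 2p - 16, so 66 = 6p and p* = 11, q* = 6.
Since 10 < 11, the ceiling is binding.
At p = 10: qd = 50 - 4·10 = 10 and qs = 2·10 - 16 = 4.
The quantity actually transacted is the short side, supply: 4.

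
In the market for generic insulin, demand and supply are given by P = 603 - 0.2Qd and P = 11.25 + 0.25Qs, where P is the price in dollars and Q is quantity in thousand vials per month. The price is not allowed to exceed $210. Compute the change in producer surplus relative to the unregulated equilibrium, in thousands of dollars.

-137150

Rearranging demand gives Qd = 3015 - 5P; rearranging supply gives Qs = 4P - 45. Without the control the market clears where 3015 - 5P = 4P - 45, i.e. P* = 340 and Q* = 1315.
Because the ceiling (210) lies below the market-clearing price, it is binding.
At P = 210: Qd = 3015 - 5·210 = 1965 and Qs = 4·210 - 45 = 795.
Producer surplus without the control is ½ · (340 - 11.25) · 1315 = 216153.125.
With the ceiling, producers sell 795 units at 210, so PS = ½ · (210 - 11.25) · 795 = 79003.125.
Change in producer surplus = 79003.125 - 216153.125 = -137150.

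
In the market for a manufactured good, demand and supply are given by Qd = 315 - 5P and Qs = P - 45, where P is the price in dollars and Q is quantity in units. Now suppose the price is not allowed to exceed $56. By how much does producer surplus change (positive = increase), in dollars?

Setting quantity demanded equal to quantity supplied, 315 - 5P = P - 45, gives P* = 60 and Q* = 15.
Since 56 < 60, the ceiling is binding.
At P = 56: Qd = 315 - 5·56 = 35 and Qs = 56 - 45 = 11.
Producer surplus without the control is ½ · (60 - 45) · 15 = 112.5.
With the ceiling, producers sell 11 units at 56, so PS = ½ · (56 - 45) · 11 = 60.5.
Change in producer surplus = 60.5 - 112.5 = -52.

-52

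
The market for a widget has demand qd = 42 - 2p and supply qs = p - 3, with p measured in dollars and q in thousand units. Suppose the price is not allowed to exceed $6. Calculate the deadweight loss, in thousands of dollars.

60.75

In a free market, 42 - 2p = p - 3 gives the equilibrium p* = 15, q* = 12.
Since 6 < 15, the ceiling is binding.
At p = 6: qd = 42 - 2·6 = 30 and qs = 6 - 3 = 3.
Quantity traded falls to 3. At q = 3 the demand price is (42 - 3)/2 = 19.5 and the supply price is 3 + 3 = 6.
Deadweight loss = ½ · (19.5 - 6) · (12 - 3) = ½ · 13.5 · 9 = 60.75.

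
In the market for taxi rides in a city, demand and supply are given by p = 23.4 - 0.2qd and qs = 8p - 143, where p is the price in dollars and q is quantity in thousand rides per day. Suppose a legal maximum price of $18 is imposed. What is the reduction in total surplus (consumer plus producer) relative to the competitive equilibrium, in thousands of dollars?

Rearranging demand gives qd = 117 - 5p. In a free market, 117 - 5p = 8p - 143 gives the equilibrium p* = 20, q* = 17.
Because the ceiling (18) lies below the market-clearing price, it is binding.
At p = 18: qd = 117 - 5·18 = 27 and qs = 8·18 - 143 = 1.
Quantity traded falls to 1. At q = 1 the demand price is (117 - 1)/5 = 23.2 and the supply price is (143 + 1)/8 = 18.
Deadweight loss = ½ · (23.2 - 18) · (17 - 1) = ½ · 5.2 · 16 = 41.6.

41.6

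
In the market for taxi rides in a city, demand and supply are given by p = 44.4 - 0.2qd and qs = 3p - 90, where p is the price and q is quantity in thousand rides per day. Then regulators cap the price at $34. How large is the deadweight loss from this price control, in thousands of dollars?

Rearranging demand gives qd = 222 - 5p. Without the control the market clears where 222 - 5p = 3p - 90, i.e. p* = 39 and q* = 27.
Since 34 < 39, the ceiling is binding.
At p = 34: qd = 222 - 5·34 = 52 and qs = 3·34 - 90 = 12.
Quantity traded falls to 12. At q = 12 the demand price is (222 - 12)/5 = 42 and the supply price is (90 + 12)/3 = 34.
Deadweight loss = ½ · (42 - 34) · (27 - 12) = ½ · 8 · 15 = 60.

60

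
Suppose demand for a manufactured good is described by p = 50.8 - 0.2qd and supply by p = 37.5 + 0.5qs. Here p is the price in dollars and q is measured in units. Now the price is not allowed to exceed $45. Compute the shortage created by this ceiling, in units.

Rearranging demand gives qd = 254 - 5p; rearranging supply gives qs = 2p - 75. Setting quantity demanded equal to quantity supplied, 254 - 5p = 2p - 75, gives p* = 47 and q* = 19.
Because the ceiling (45) lies below the market-clearing price, it is binding.
At p = 45: qd = 254 - 5·45 = 29 and qs = 2·45 - 75 = 15.
Shortage = qd - qs = 29 - 15 = 14.

14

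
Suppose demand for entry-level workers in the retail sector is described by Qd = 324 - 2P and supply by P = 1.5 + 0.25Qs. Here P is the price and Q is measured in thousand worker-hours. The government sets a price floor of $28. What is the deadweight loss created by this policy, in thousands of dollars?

0

Rearranging supply gives Qs = 4P - 6. Setting quantity demanded equal to quantity supplied, 324 - 2P = 4P - 6, gives P* = 55 and Q* = 214.
Since 28 is below P* = 55, the floor does not bind and the free-market outcome prevails.
Since the control does not bind, no trades are prevented and deadweight loss is zero.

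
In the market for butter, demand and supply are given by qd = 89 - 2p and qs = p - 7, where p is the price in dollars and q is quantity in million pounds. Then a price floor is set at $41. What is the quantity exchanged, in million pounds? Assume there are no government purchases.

Setting quantity demanded equal to quantity supplied, 89 - 2p = p - 7, gives p* = 32 and q* = 25.
Because the floor (41) lies above the market-clearing price, it is binding.
At p = 41: qd = 89 - 2·41 = 7 and qs = 41 - 7 = 34.
The quantity actually transacted is the short side, demand: 7.

7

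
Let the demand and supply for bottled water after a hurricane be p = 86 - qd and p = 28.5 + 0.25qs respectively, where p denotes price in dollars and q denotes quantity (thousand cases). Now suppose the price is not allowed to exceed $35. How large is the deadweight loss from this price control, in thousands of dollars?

Rearranging demand gives qd = 86 - p; rearranging supply gives qs = 4p - 114. In a free market, 86 - p = 4p - 114 gives the equilibrium p* = 40, q* = 46.
Since 35 < 40, the ceiling is binding.
At p = 35: qd = 86 - 35 = 51 and qs = 4·35 - 114 = 26.
Quantity traded falls to 26. At q = 26 the demand price is 86 - 26 = 60 and the supply price is (114 + 26)/4 = 35.
Deadweight loss = ½ · (60 - 35) · (46 - 26) = ½ · 25 · 20 = 250.

250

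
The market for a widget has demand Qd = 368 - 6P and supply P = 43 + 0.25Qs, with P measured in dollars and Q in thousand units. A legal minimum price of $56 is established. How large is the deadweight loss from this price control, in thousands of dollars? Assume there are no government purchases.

Rearranging supply gives Qs = 4P - 172. Without the control the market clears where 368 - 6P = 4P - 172, i.e. P* = 54 and Q* = 44.
The floor of 56 is above the equilibrium price 54, so it binds.
At P = 56: Qd = 368 - 6·56 = 32 and Qs = 4·56 - 172 = 52.
Quantity traded falls to 32. At Q = 32 the demand price is (368 - 32)/6 = 56 and the supply price is (172 + 32)/4 = 51.
Deadweight loss = ½ · (56 - 51) · (44 - 32) = ½ · 5 · 12 = 30.

30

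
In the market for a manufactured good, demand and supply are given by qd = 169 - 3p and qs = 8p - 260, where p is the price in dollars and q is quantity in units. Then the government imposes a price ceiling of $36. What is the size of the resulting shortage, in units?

33

Setting quantity demanded equal to quantity supplied, 169 - 3p = 8p - 260, gives p* = 39 and q* = 52.
Since 36 < 39, the ceiling is binding.
At p = 36: qd = 169 - 3·36 = 61 and qs = 8·36 - 260 = 28.
Shortage = qd - qs = 61 - 28 = 33.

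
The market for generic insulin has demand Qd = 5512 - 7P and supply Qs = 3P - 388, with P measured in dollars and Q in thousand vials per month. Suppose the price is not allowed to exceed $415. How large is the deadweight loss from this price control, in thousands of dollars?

65625

Without the control the market clears where 5512 - 7P = 3P - 388, i.e. P* = 590 and Q* = 1382.
Because the ceiling (415) lies below the market-clearing price, it is binding.
At P = 415: Qd = 5512 - 7·415 = 2607 and Qs = 3·415 - 388 = 857.
Quantity traded falls to 857. At Q = 857 the demand price is (5512 - 857)/7 = 665 and the supply price is (388 + 857)/3 = 415.
Deadweight loss = ½ · (665 - 415) · (1382 - 857) = ½ · 250 · 525 = 65625.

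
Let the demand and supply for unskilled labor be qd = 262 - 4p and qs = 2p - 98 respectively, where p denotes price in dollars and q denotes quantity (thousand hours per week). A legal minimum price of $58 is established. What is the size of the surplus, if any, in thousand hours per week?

In a free market, 262 - 4p = 2p - 98 gives the equilibrium p* = 60, q* = 22.
The floor of 58 is below the equilibrium price 60, so it is not binding; the market clears at p* = 60, q* = 22.
Since the control does not bind, there is no surplus.

0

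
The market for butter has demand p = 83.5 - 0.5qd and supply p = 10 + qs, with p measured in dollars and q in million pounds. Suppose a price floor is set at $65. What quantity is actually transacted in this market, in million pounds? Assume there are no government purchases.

Rearranging demand gives qd = 167 - 2p; rearranging supply gives qs = p - 10. Equilibrium: 167 - 2p = p - 10, so 177 = 3p and p* = 59, q* = 49.
Since 65 > 59, the floor is binding.
At p = 65: qd = 167 - 2·65 = 37 and qs = 65 - 10 = 55.
The quantity actually transacted is the short side, demand: 37.

37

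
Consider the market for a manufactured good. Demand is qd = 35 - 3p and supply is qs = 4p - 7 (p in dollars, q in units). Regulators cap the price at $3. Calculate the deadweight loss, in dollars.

Equilibrium: 35 - 3p = 4p - 7, so 42 = 7p and p* = 6, q* = 17.
The ceiling of 3 is below the equilibrium price 6, so it binds.
At p = 3: qd = 35 - 3·3 = 26 and qs = 4·3 - 7 = 5.
Quantity traded falls to 5. At q = 5 the demand price is (35 - 5)/3 = 10 and the supply price is (7 + 5)/4 = 3.
Deadweight loss = ½ · (10 - 3) · (17 - 5) = ½ · 7 · 12 = 42.

42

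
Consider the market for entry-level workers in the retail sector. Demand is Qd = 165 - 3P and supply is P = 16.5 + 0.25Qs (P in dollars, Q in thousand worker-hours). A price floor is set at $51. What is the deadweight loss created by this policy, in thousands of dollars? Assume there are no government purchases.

850.5

Rearranging supply gives Qs = 4P - 66. Without the control the market clears where 165 - 3P = 4P - 66, i.e. P* = 33 and Q* = 66.
Because the floor (51) lies above the market-clearing price, it is binding.
At P = 51: Qd = 165 - 3·51 = 12 and Qs = 4·51 - 66 = 138.
Quantity traded falls to 12. At Q = 12 the demand price is (165 - 12)/3 = 51 and the supply price is (66 + 12)/4 = 19.5.
Deadweight loss = ½ · (51 - 19.5) · (66 - 12) = ½ · 31.5 · 54 = 850.5.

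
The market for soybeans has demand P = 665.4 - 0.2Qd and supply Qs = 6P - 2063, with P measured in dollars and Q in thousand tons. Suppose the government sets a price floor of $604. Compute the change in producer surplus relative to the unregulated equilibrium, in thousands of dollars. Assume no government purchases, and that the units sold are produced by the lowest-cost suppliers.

Rearranging demand gives Qd = 3327 - 5P. Without the control the market clears where 3327 - 5P = 6P - 2063, i.e. P* = 490 and Q* = 877.
Because the floor (604) lies above the market-clearing price, it is binding.
At P = 604: Qd = 3327 - 5·604 = 307 and Qs = 6·604 - 2063 = 1561.
Producer surplus without the control is ½ · (490 - 2063/6) · 877 = 769129/12.
With the floor, 307 units are sold at 604. The supply price at Q = 307 is 395, so PS = ½ · [(604 - 2063/6) + (604 - 395)] · 307 = 864205/12.
Change in producer surplus = 864205/12 - 769129/12 = 7923.

7923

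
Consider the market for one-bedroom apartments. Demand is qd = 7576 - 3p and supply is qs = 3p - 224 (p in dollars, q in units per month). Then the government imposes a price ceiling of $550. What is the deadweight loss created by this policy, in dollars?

Setting quantity demanded equal to quantity supplied, 7576 - 3p = 3p - 224, gives p* = 1300 and q* = 3676.
Because the ceiling (550) lies below the market-clearing price, it is binding.
At p = 550: qd = 7576 - 3·550 = 5926 and qs = 3·550 - 224 = 1426.
Quantity traded falls to 1426. At q = 1426 the demand price is (7576 - 1426)/3 = 2050 and the supply price is (224 + 1426)/3 = 550.
Deadweight loss = ½ · (2050 - 550) · (3676 - 1426) = ½ · 1500 · 2250 = 1687500.

1687500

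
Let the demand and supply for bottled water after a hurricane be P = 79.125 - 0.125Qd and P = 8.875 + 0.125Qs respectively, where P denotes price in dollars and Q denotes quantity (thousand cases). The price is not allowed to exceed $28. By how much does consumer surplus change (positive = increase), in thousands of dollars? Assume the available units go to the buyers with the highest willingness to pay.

Rearranging demand gives Qd = 633 - 8P; rearranging supply gives Qs = 8P - 71. Without the control the market clears where 633 - 8P = 8P - 71, i.e. P* = 44 and Q* = 281.
The ceiling of 28 is below the equilibrium price 44, so it binds.
At P = 28: Qd = 633 - 8·28 = 409 and Qs = 8·28 - 71 = 153.
Consumer surplus without the control is ½ · (79.125 - 44) · 281 = 4935.0625.
With the ceiling, 153 units are sold at 28 (assume they go to the highest-value buyers). The demand price at Q = 153 is 60, so CS = ½ · [(79.125 - 28) + (60 - 28)] · 153 = 6359.0625.
Change in consumer surplus = 6359.0625 - 4935.0625 = 1424.

1424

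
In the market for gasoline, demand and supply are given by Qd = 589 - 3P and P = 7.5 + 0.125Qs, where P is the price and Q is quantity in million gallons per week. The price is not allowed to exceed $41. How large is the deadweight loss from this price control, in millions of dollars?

Rearranging supply gives Qs = 8P - 60. Setting quantity demanded equal to quantity supplied, 589 - 3P = 8P - 60, gives P* = 59 and Q* = 412.
The ceiling of 41 is below the equilibrium price 59, so it binds.
At P = 41: Qd = 589 - 3·41 = 466 and Qs = 8·41 - 60 = 268.
Quantity traded falls to 268. At Q = 268 the demand price is (589 - 268)/3 = 107 and the supply price is (60 + 268)/8 = 41.
Deadweight loss = ½ · (107 - 41) · (412 - 268) = ½ · 66 · 144 = 4752.

4752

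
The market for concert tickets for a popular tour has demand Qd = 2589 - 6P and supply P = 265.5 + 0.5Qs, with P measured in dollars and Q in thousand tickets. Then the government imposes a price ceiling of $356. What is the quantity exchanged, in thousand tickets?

181

Rearranging supply gives Qs = 2P - 531. Equilibrium: 2589 - 6P = 2P - 531, so 3120 = 8P and P* = 390, Q* = 249.
The ceiling of 356 is below the equilibrium price 390, so it binds.
At P = 356: Qd = 2589 - 6·356 = 453 and Qs = 2·356 - 531 = 181.
The quantity actually transacted is the short side, supply: 181.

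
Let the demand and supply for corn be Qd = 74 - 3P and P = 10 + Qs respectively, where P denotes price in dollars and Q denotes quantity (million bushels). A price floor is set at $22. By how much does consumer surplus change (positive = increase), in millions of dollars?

Rearranging supply gives Qs = P - 10. Without the control the market clears where 74 - 3P = P - 10, i.e. P* = 21 and Q* = 11.
The floor of 22 is above the equilibrium price 21, so it binds.
At P = 22: Qd = 74 - 3·22 = 8 and Qs = 22 - 10 = 12.
Consumer surplus without the control is ½ · (74/3 - 21) · 11 = 121/6.
With the floor, consumers buy 8 units at 22, so CS = ½ · (74/3 - 22) · 8 = 32/3.
Change in consumer surplus = 32/3 - 121/6 = -9.5.

-9.5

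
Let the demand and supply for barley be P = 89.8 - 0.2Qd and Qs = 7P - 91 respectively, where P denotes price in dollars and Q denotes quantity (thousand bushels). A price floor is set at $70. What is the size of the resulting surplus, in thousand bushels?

Rearranging demand gives Qd = 449 - 5P. In a free market, 449 - 5P = 7P - 91 gives the equilibrium P* = 45, Q* = 224.
The floor of 70 is above the equilibrium price 45, so it binds.
At P = 70: Qd = 449 - 5·70 = 99 and Qs = 7·70 - 91 = 399.
Surplus = Qs - Qd = 399 - 99 = 300.

300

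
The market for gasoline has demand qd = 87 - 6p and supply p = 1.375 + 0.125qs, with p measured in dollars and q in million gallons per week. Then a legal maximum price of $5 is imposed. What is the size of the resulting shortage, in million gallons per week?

28

Rearranging supply gives qs = 8p - 11. Without the control the market clears where 87 - 6p = 8p - 11, i.e. p* = 7 and q* = 45.
Since 5 < 7, the ceiling is binding.
At p = 5: qd = 87 - 6·5 = 57 and qs = 8·5 - 11 = 29.
Shortage = qd - qs = 57 - 29 = 28.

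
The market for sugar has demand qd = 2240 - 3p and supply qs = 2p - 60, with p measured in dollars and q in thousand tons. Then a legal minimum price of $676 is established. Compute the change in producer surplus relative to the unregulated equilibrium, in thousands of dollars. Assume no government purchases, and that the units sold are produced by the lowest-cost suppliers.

-59184

Equilibrium: 2240 - 3p = 2p - 60, so 2300 = 5p and p* = 460, q* = 860.
Since 676 > 460, the floor is binding.
At p = 676: qd = 2240 - 3·676 = 212 and qs = 2·676 - 60 = 1292.
Producer surplus without the control is ½ · (460 - 30) · 860 = 184900.
With the floor, 212 units are sold at 676. The supply price at q = 212 is 136, so PS = ½ · [(676 - 30) + (676 - 136)] · 212 = 125716.
Change in producer surplus = 125716 - 184900 = -59184.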